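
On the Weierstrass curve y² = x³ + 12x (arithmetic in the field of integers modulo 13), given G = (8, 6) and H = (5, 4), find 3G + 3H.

First 3G:
Repeated addition: build up to 3G.
2G: tangent at (8, 6): λ = (3·8² + 12)/(2·6) ≡ 9/12. 12⁻¹ ≡ 12 (mod 13), so λ ≡ 9·12 ≡ 4.
  x = λ² - 8 - 8 = 16 - 16 ≡ 0; y = λ·(8 - 0) - 6 ≡ 0. → (0, 0)
3G: (0, 0) + (8, 6). λ = (6 - 0)/(8 - 0) ≡ 6/8 mod 13. 8⁻¹ ≡ 5 (mod 13) since 8·5 = 40 ≡ 1, so λ ≡ 4.
  x = λ² - 0 - 8 = 16 - 8 ≡ 8; y = λ·(0 - 8) - 0 ≡ 7. → (8, 7)
3G = (8, 7).
Next 3H:
Repeated addition: build up to 3H.
2H: tangent at (5, 4): λ = (3·5² + 12)/(2·4) ≡ 9/8. 8⁻¹ ≡ 5 (mod 13), so λ ≡ 9·5 ≡ 6.
  x = λ² - 5 - 5 = 36 - 10 ≡ 0; y = λ·(5 - 0) - 4 ≡ 0. → (0, 0)
3H: (0, 0) + (5, 4). λ = (4 - 0)/(5 - 0) ≡ 4/5 mod 13. 5⁻¹ ≡ 8 (mod 13), so λ ≡ 6.
  x = λ² - 0 - 5 = 36 - 5 ≡ 5; y = λ·(0 - 5) - 0 ≡ 9. → (5, 9)
3H = (5, 9).
Finally 3G + 3H:
(8, 7) + (5, 9). λ = (9 - 7)/(5 - 8) ≡ 2/10 mod 13. 10⁻¹ ≡ 4 (mod 13), so λ ≡ 8.
  x = λ² - 8 - 5 = 64 - 13 ≡ 12; y = λ·(8 - 12) - 7 ≡ 0. → (12, 0)

(12, 0)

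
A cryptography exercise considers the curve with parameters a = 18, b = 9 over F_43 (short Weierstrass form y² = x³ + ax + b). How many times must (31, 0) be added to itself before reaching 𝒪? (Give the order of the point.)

2

2P: (31, 0) + (31, 0): same x and y₁ ≡ -y₂, so the sum is 𝒪.
2P = 𝒪, so the order is 2.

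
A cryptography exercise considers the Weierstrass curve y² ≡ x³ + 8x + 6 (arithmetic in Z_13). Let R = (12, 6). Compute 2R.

(6, 6)

tangent at (12, 6): λ = (3·12² + 8)/(2·6) ≡ 11/12. 12⁻¹ ≡ 12 (mod 13), so λ ≡ 11·12 ≡ 2.
  x = λ² - 12 - 12 = 4 - 24 ≡ 6; y = λ·(12 - 6) - 6 ≡ 6. → (6, 6)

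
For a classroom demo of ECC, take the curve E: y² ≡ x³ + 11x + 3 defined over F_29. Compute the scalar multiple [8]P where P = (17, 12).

(12, 23)

Repeated addition: build up to 8P.
2P: tangent at (17, 12): λ = (3·17² + 11)/(2·12) ≡ 8/24. 24⁻¹ ≡ 23 (mod 29) since 24·23 = 552 ≡ 1, so λ ≡ 8·23 ≡ 10.
  x = λ² - 17 - 17 = 100 - 34 ≡ 8; y = λ·(17 - 8) - 12 ≡ 20. → (8, 20)
3P: (8, 20) + (17, 12). λ = (12 - 20)/(17 - 8) ≡ 21/9 mod 29. 9⁻¹ ≡ 13 (mod 29), so λ ≡ 12.
  x = λ² - 8 - 17 = 144 - 25 ≡ 3; y = λ·(8 - 3) - 20 ≡ 11. → (3, 11)
4P: (3, 11) + (17, 12). λ = (12 - 11)/(17 - 3) ≡ 1/14 mod 29. 14⁻¹ ≡ 27 (mod 29), so λ ≡ 27.
  x = λ² - 3 - 17 = 729 - 20 ≡ 13; y = λ·(3 - 13) - 11 ≡ 9. → (13, 9)
5P: (13, 9) + (17, 12). λ = (12 - 9)/(17 - 13) ≡ 3/4 mod 29. 4⁻¹ ≡ 22 (mod 29) since 4·22 = 88 ≡ 1, so λ ≡ 8.
  x = λ² - 13 - 17 = 64 - 30 ≡ 5; y = λ·(13 - 5) - 9 ≡ 26. → (5, 26)
6P: (5, 26) + (17, 12). λ = (12 - 26)/(17 - 5) ≡ 15/12 mod 29. 12⁻¹ ≡ 17 (mod 29) since 12·17 = 204 ≡ 1, so λ ≡ 23.
  x = λ² - 5 - 17 = 529 - 22 ≡ 14; y = λ·(5 - 14) - 26 ≡ 28. → (14, 28)
7P: (14, 28) + (17, 12). λ = (12 - 28)/(17 - 14) ≡ 13/3 mod 29. 3⁻¹ ≡ 10 (mod 29), so λ ≡ 14.
  x = λ² - 14 - 17 = 196 - 31 ≡ 20; y = λ·(14 - 20) - 28 ≡ 4. → (20, 4)
8P: (20, 4) + (17, 12). λ = (12 - 4)/(17 - 20) ≡ 8/26 mod 29. 26⁻¹ ≡ 19 (mod 29), so λ ≡ 7.
  x = λ² - 20 - 17 = 49 - 37 ≡ 12; y = λ·(20 - 12) - 4 ≡ 23. → (12, 23)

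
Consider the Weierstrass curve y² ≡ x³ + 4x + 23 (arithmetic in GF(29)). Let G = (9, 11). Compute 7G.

(15, 23)

Double-and-add on 7 = (111)₂. Start with G = (9, 11) for the leading 1-bit.
double: tangent at (9, 11): λ = (3·9² + 4)/(2·11) ≡ 15/22. 22⁻¹ ≡ 4 (mod 29) since 22·4 = 88 ≡ 1, so λ ≡ 15·4 ≡ 2.
  x = λ² - 9 - 9 = 4 - 18 ≡ 15; y = λ·(9 - 15) - 11 ≡ 6. → (15, 6)
add G: (15, 6) + (9, 11). λ = (11 - 6)/(9 - 15) ≡ 5/23 mod 29. 23⁻¹ ≡ 24 (mod 29) since 23·24 = 552 ≡ 1, so λ ≡ 4.
  x = λ² - 15 - 9 = 16 - 24 ≡ 21; y = λ·(15 - 21) - 6 ≡ 28. → (21, 28)
double: tangent at (21, 28): λ = (3·21² + 4)/(2·28) ≡ 22/27. 27⁻¹ ≡ 14 (mod 29), so λ ≡ 22·14 ≡ 18.
  x = λ² - 21 - 21 = 324 - 42 ≡ 21; y = λ·(21 - 21) - 28 ≡ 1. → (21, 1)
add G: (21, 1) + (9, 11). λ = (11 - 1)/(9 - 21) ≡ 10/17 mod 29. 17⁻¹ ≡ 12 (mod 29) since 17·12 = 204 ≡ 1, so λ ≡ 4.
  x = λ² - 21 - 9 = 16 - 30 ≡ 15; y = λ·(21 - 15) - 1 ≡ 23. → (15, 23)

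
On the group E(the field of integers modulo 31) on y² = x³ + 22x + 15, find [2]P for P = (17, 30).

tangent at (17, 30): λ = (3·17² + 22)/(2·30) ≡ 21/29. 29⁻¹ ≡ 15 (mod 31) since 29·15 = 435 ≡ 1, so λ ≡ 21·15 ≡ 5.
  x = λ² - 17 - 17 = 25 - 34 ≡ 22; y = λ·(17 - 22) - 30 ≡ 7. → (22, 7)

(22, 7)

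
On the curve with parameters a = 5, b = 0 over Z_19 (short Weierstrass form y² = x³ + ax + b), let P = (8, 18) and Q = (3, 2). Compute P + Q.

(0, 0)

(8, 18) + (3, 2). λ = (2 - 18)/(3 - 8) ≡ 3/14 mod 19. 14⁻¹ ≡ 15 (mod 19) since 14·15 = 210 ≡ 1, so λ ≡ 7.
  x = λ² - 8 - 3 = 49 - 11 ≡ 0; y = λ·(8 - 0) - 18 ≡ 0. → (0, 0)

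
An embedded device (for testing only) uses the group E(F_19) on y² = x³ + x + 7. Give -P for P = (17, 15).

(17, 4)

-(17, 15) = (17, -15 mod 19) = (17, 4).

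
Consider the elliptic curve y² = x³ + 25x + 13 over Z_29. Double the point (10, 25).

tangent at (10, 25): λ = (3·10² + 25)/(2·25) ≡ 6/21. 21⁻¹ ≡ 18 (mod 29), so λ ≡ 6·18 ≡ 21.
  x = λ² - 10 - 10 = 441 - 20 ≡ 15; y = λ·(10 - 15) - 25 ≡ 15. → (15, 15)

(15, 15)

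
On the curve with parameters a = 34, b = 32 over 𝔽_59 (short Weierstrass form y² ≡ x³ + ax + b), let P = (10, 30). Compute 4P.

Double-and-add on 4 = (100)₂. Start with P = (10, 30) for the leading 1-bit.
double: tangent at (10, 30): λ = (3·10² + 34)/(2·30) ≡ 39/1. 1⁻¹ ≡ 1 (mod 59), so λ ≡ 39·1 ≡ 39.
  x = λ² - 10 - 10 = 1521 - 20 ≡ 26; y = λ·(10 - 26) - 30 ≡ 54. → (26, 54)
double: tangent at (26, 54): λ = (3·26² + 34)/(2·54) ≡ 56/49. 49⁻¹ ≡ 53 (mod 59), so λ ≡ 56·53 ≡ 18.
  x = λ² - 26 - 26 = 324 - 52 ≡ 36; y = λ·(26 - 36) - 54 ≡ 2. → (36, 2)

(36, 2)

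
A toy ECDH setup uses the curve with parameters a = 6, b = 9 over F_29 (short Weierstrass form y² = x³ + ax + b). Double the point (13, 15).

(26, 15)

tangent at (13, 15): λ = (3·13² + 6)/(2·15) ≡ 20/1. 1⁻¹ ≡ 1 (mod 29), so λ ≡ 20·1 ≡ 20.
  x = λ² - 13 - 13 = 400 - 26 ≡ 26; y = λ·(13 - 26) - 15 ≡ 15. → (26, 15)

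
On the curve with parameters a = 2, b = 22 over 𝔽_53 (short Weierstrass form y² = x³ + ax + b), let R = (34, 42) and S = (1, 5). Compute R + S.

(34, 42) + (1, 5). λ = (5 - 42)/(1 - 34) ≡ 16/20 mod 53. 20⁻¹ ≡ 8 (mod 53) since 20·8 = 160 ≡ 1, so λ ≡ 22.
  x = λ² - 34 - 1 = 484 - 35 ≡ 25; y = λ·(34 - 25) - 42 ≡ 50. → (25, 50)

(25, 50)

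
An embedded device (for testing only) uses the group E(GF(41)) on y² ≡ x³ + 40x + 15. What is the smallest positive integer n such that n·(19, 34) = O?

2P: tangent at (19, 34): λ = (3·19² + 40)/(2·34) ≡ 16/27. 27⁻¹ ≡ 38 (mod 41) since 27·38 = 1026 ≡ 1, so λ ≡ 16·38 ≡ 34.
  x = λ² - 19 - 19 = 1156 - 38 ≡ 11; y = λ·(19 - 11) - 34 ≡ 33. → (11, 33)
3P: (11, 33) + (19, 34). λ = (34 - 33)/(19 - 11) ≡ 1/8 mod 41. 8⁻¹ ≡ 36 (mod 41) since 8·36 = 288 ≡ 1, so λ ≡ 36.
  x = λ² - 11 - 19 = 1296 - 30 ≡ 36; y = λ·(11 - 36) - 33 ≡ 10. → (36, 10)
4P: (36, 10) + (19, 34). λ = (34 - 10)/(19 - 36) ≡ 24/24 mod 41. 24⁻¹ ≡ 12 (mod 41), so λ ≡ 1.
  x = λ² - 36 - 19 = 1 - 55 ≡ 28; y = λ·(36 - 28) - 10 ≡ 39. → (28, 39)
5P: (28, 39) + (19, 34). λ = (34 - 39)/(19 - 28) ≡ 36/32 mod 41. 32⁻¹ ≡ 9 (mod 41), so λ ≡ 37.
  x = λ² - 28 - 19 = 1369 - 47 ≡ 10; y = λ·(28 - 10) - 39 ≡ 12. → (10, 12)
6P: (10, 12) + (19, 34). λ = (34 - 12)/(19 - 10) ≡ 22/9 mod 41. 9⁻¹ ≡ 32 (mod 41), so λ ≡ 7.
  x = λ² - 10 - 19 = 49 - 29 ≡ 20; y = λ·(10 - 20) - 12 ≡ 0. → (20, 0)
7P: (20, 0) + (19, 34). λ = (34 - 0)/(19 - 20) ≡ 34/40 mod 41. 40⁻¹ ≡ 40 (mod 41) since 40·40 = 1600 ≡ 1, so λ ≡ 7.
  x = λ² - 20 - 19 = 49 - 39 ≡ 10; y = λ·(20 - 10) - 0 ≡ 29. → (10, 29)
8P: (10, 29) + (19, 34). λ = (34 - 29)/(19 - 10) ≡ 5/9 mod 41. 9⁻¹ ≡ 32 (mod 41), so λ ≡ 37.
  x = λ² - 10 - 19 = 1369 - 29 ≡ 28; y = λ·(10 - 28) - 29 ≡ 2. → (28, 2)
9P: (28, 2) + (19, 34). λ = (34 - 2)/(19 - 28) ≡ 32/32 mod 41. 32⁻¹ ≡ 9 (mod 41) since 32·9 = 288 ≡ 1, so λ ≡ 1.
  x = λ² - 28 - 19 = 1 - 47 ≡ 36; y = λ·(28 - 36) - 2 ≡ 31. → (36, 31)
10P: (36, 31) + (19, 34). λ = (34 - 31)/(19 - 36) ≡ 3/24 mod 41. 24⁻¹ ≡ 12 (mod 41) since 24·12 = 288 ≡ 1, so λ ≡ 36.
  x = λ² - 36 - 19 = 1296 - 55 ≡ 11; y = λ·(36 - 11) - 31 ≡ 8. → (11, 8)
11P: (11, 8) + (19, 34). λ = (34 - 8)/(19 - 11) ≡ 26/8 mod 41. 8⁻¹ ≡ 36 (mod 41), so λ ≡ 34.
  x = λ² - 11 - 19 = 1156 - 30 ≡ 19; y = λ·(11 - 19) - 8 ≡ 7. → (19, 7)
12P: (19, 7) + (19, 34): same x and y₁ ≡ -y₂, so the sum is O.
12P = O, so the order is 12.

12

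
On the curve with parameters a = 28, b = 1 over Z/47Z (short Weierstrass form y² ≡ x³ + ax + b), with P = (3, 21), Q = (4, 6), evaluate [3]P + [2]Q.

First 3P:
Repeated addition: build up to 3P.
2P: tangent at (3, 21): λ = (3·3² + 28)/(2·21) ≡ 8/42. 42⁻¹ ≡ 28 (mod 47), so λ ≡ 8·28 ≡ 36.
  x = λ² - 3 - 3 = 1296 - 6 ≡ 21; y = λ·(3 - 21) - 21 ≡ 36. → (21, 36)
3P: (21, 36) + (3, 21). λ = (21 - 36)/(3 - 21) ≡ 32/29 mod 47. 29⁻¹ ≡ 13 (mod 47), so λ ≡ 40.
  x = λ² - 21 - 3 = 1600 - 24 ≡ 25; y = λ·(21 - 25) - 36 ≡ 39. → (25, 39)
3P = (25, 39).
Next 2Q:
Repeated addition: build up to 2Q.
2Q: tangent at (4, 6): λ = (3·4² + 28)/(2·6) ≡ 29/12. 12⁻¹ ≡ 4 (mod 47) since 12·4 = 48 ≡ 1, so λ ≡ 29·4 ≡ 22.
  x = λ² - 4 - 4 = 484 - 8 ≡ 6; y = λ·(4 - 6) - 6 ≡ 44. → (6, 44)
2Q = (6, 44).
Finally 3P + 2Q:
(25, 39) + (6, 44). λ = (44 - 39)/(6 - 25) ≡ 5/28 mod 47. 28⁻¹ ≡ 42 (mod 47), so λ ≡ 22.
  x = λ² - 25 - 6 = 484 - 31 ≡ 30; y = λ·(25 - 30) - 39 ≡ 39. → (30, 39)

(30, 39)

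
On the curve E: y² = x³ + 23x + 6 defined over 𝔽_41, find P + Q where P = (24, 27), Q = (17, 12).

(23, 22)

(24, 27) + (17, 12). λ = (12 - 27)/(17 - 24) ≡ 26/34 mod 41. 34⁻¹ ≡ 35 (mod 41) since 34·35 = 1190 ≡ 1, so λ ≡ 8.
  x = λ² - 24 - 17 = 64 - 41 ≡ 23; y = λ·(24 - 23) - 27 ≡ 22. → (23, 22)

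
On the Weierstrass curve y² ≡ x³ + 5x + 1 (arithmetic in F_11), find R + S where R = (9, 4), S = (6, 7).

(8, 6)

(9, 4) + (6, 7). λ = (7 - 4)/(6 - 9) ≡ 3/8 mod 11. 8⁻¹ ≡ 7 (mod 11) since 8·7 = 56 ≡ 1, so λ ≡ 10.
  x = λ² - 9 - 6 = 100 - 15 ≡ 8; y = λ·(9 - 8) - 4 ≡ 6. → (8, 6)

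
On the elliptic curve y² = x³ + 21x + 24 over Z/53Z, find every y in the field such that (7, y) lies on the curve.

14, 39

x³ + 21x + 24 = 514 ≡ 37 (mod 53).
Square roots of 37 mod 53: 14 and 39 (since 14² = 196 ≡ 37).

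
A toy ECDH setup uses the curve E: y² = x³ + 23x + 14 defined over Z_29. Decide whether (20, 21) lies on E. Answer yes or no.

y² = 21² ≡ 6; x³ + 23x + 14 = 8474 ≡ 6 (mod 29). 6 = 6.

yes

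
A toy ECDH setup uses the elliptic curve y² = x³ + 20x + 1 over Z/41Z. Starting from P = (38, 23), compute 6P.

(0, 40)

Repeated addition: build up to 6P.
2P: tangent at (38, 23): λ = (3·38² + 20)/(2·23) ≡ 6/5. 5⁻¹ ≡ 33 (mod 41) since 5·33 = 165 ≡ 1, so λ ≡ 6·33 ≡ 34.
  x = λ² - 38 - 38 = 1156 - 76 ≡ 14; y = λ·(38 - 14) - 23 ≡ 14. → (14, 14)
3P: (14, 14) + (38, 23). λ = (23 - 14)/(38 - 14) ≡ 9/24 mod 41. 24⁻¹ ≡ 12 (mod 41), so λ ≡ 26.
  x = λ² - 14 - 38 = 676 - 52 ≡ 9; y = λ·(14 - 9) - 14 ≡ 34. → (9, 34)
4P: (9, 34) + (38, 23). λ = (23 - 34)/(38 - 9) ≡ 30/29 mod 41. 29⁻¹ ≡ 17 (mod 41), so λ ≡ 18.
  x = λ² - 9 - 38 = 324 - 47 ≡ 31; y = λ·(9 - 31) - 34 ≡ 21. → (31, 21)
5P: (31, 21) + (38, 23). λ = (23 - 21)/(38 - 31) ≡ 2/7 mod 41. 7⁻¹ ≡ 6 (mod 41) since 7·6 = 42 ≡ 1, so λ ≡ 12.
  x = λ² - 31 - 38 = 144 - 69 ≡ 34; y = λ·(31 - 34) - 21 ≡ 25. → (34, 25)
6P: (34, 25) + (38, 23). λ = (23 - 25)/(38 - 34) ≡ 39/4 mod 41. 4⁻¹ ≡ 31 (mod 41) since 4·31 = 124 ≡ 1, so λ ≡ 20.
  x = λ² - 34 - 38 = 400 - 72 ≡ 0; y = λ·(34 - 0) - 25 ≡ 40. → (0, 40)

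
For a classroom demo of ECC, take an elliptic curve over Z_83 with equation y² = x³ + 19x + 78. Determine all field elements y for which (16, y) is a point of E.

x³ + 19x + 78 = 4478 ≡ 79 (mod 83).
79 is a non-residue mod 83; no y exists.

none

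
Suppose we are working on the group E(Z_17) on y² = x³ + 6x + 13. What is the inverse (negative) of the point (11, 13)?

(11, 4)

-(11, 13) = (11, -13 mod 17) = (11, 4).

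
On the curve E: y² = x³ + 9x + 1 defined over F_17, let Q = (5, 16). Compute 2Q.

tangent at (5, 16): λ = (3·5² + 9)/(2·16) ≡ 16/15. 15⁻¹ ≡ 8 (mod 17), so λ ≡ 16·8 ≡ 9.
  x = λ² - 5 - 5 = 81 - 10 ≡ 3; y = λ·(5 - 3) - 16 ≡ 2. → (3, 2)

(3, 2)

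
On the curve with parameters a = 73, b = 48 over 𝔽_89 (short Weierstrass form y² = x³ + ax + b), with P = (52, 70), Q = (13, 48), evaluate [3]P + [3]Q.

(62, 56)

First 3P:
Repeated addition: build up to 3P.
2P: tangent at (52, 70): λ = (3·52² + 73)/(2·70) ≡ 86/51. 51⁻¹ ≡ 7 (mod 89), so λ ≡ 86·7 ≡ 68.
  x = λ² - 52 - 52 = 4624 - 104 ≡ 70; y = λ·(52 - 70) - 70 ≡ 41. → (70, 41)
3P: (70, 41) + (52, 70). λ = (70 - 41)/(52 - 70) ≡ 29/71 mod 89. 71⁻¹ ≡ 84 (mod 89) since 71·84 = 5964 ≡ 1, so λ ≡ 33.
  x = λ² - 70 - 52 = 1089 - 122 ≡ 77; y = λ·(70 - 77) - 41 ≡ 84. → (77, 84)
3P = (77, 84).
Next 3Q:
Repeated addition: build up to 3Q.
2Q: tangent at (13, 48): λ = (3·13² + 73)/(2·48) ≡ 46/7. 7⁻¹ ≡ 51 (mod 89) since 7·51 = 357 ≡ 1, so λ ≡ 46·51 ≡ 32.
  x = λ² - 13 - 13 = 1024 - 26 ≡ 19; y = λ·(13 - 19) - 48 ≡ 27. → (19, 27)
3Q: (19, 27) + (13, 48). λ = (48 - 27)/(13 - 19) ≡ 21/83 mod 89. 83⁻¹ ≡ 74 (mod 89), so λ ≡ 41.
  x = λ² - 19 - 13 = 1681 - 32 ≡ 47; y = λ·(19 - 47) - 27 ≡ 71. → (47, 71)
3Q = (47, 71).
Finally 3P + 3Q:
(77, 84) + (47, 71). λ = (71 - 84)/(47 - 77) ≡ 76/59 mod 89. 59⁻¹ ≡ 86 (mod 89) since 59·86 = 5074 ≡ 1, so λ ≡ 39.
  x = λ² - 77 - 47 = 1521 - 124 ≡ 62; y = λ·(77 - 62) - 84 ≡ 56. → (62, 56)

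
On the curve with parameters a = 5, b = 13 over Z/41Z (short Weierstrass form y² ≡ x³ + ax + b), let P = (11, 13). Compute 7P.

Double-and-add on 7 = (111)₂. Start with P = (11, 13) for the leading 1-bit.
double: tangent at (11, 13): λ = (3·11² + 5)/(2·13) ≡ 40/26. 26⁻¹ ≡ 30 (mod 41), so λ ≡ 40·30 ≡ 11.
  x = λ² - 11 - 11 = 121 - 22 ≡ 17; y = λ·(11 - 17) - 13 ≡ 3. → (17, 3)
add P: (17, 3) + (11, 13). λ = (13 - 3)/(11 - 17) ≡ 10/35 mod 41. 35⁻¹ ≡ 34 (mod 41), so λ ≡ 12.
  x = λ² - 17 - 11 = 144 - 28 ≡ 34; y = λ·(17 - 34) - 3 ≡ 39. → (34, 39)
double: tangent at (34, 39): λ = (3·34² + 5)/(2·39) ≡ 29/37. 37⁻¹ ≡ 10 (mod 41) since 37·10 = 370 ≡ 1, so λ ≡ 29·10 ≡ 3.
  x = λ² - 34 - 34 = 9 - 68 ≡ 23; y = λ·(34 - 23) - 39 ≡ 35. → (23, 35)
add P: (23, 35) + (11, 13). λ = (13 - 35)/(11 - 23) ≡ 19/29 mod 41. 29⁻¹ ≡ 17 (mod 41) since 29·17 = 493 ≡ 1, so λ ≡ 36.
  x = λ² - 23 - 11 = 1296 - 34 ≡ 32; y = λ·(23 - 32) - 35 ≡ 10. → (32, 10)

(32, 10)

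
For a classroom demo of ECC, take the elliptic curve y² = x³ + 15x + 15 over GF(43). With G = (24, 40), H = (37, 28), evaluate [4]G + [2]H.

(18, 21)

First 4G:
Double-and-add on 4 = (100)₂. Start with G = (24, 40) for the leading 1-bit.
double: tangent at (24, 40): λ = (3·24² + 15)/(2·40) ≡ 23/37. 37⁻¹ ≡ 7 (mod 43), so λ ≡ 23·7 ≡ 32.
  x = λ² - 24 - 24 = 1024 - 48 ≡ 30; y = λ·(24 - 30) - 40 ≡ 26. → (30, 26)
double: tangent at (30, 26): λ = (3·30² + 15)/(2·26) ≡ 6/9. 9⁻¹ ≡ 24 (mod 43) since 9·24 = 216 ≡ 1, so λ ≡ 6·24 ≡ 15.
  x = λ² - 30 - 30 = 225 - 60 ≡ 36; y = λ·(30 - 36) - 26 ≡ 13. → (36, 13)
4G = (36, 13).
Next 2H:
Repeated addition: build up to 2H.
2H: tangent at (37, 28): λ = (3·37² + 15)/(2·28) ≡ 37/13. 13⁻¹ ≡ 10 (mod 43) since 13·10 = 130 ≡ 1, so λ ≡ 37·10 ≡ 26.
  x = λ² - 37 - 37 = 676 - 74 ≡ 0; y = λ·(37 - 0) - 28 ≡ 31. → (0, 31)
2H = (0, 31).
Finally 4G + 2H:
(36, 13) + (0, 31). λ = (31 - 13)/(0 - 36) ≡ 18/7 mod 43. 7⁻¹ ≡ 37 (mod 43) since 7·37 = 259 ≡ 1, so λ ≡ 21.
  x = λ² - 36 - 0 = 441 - 36 ≡ 18; y = λ·(36 - 18) - 13 ≡ 21. → (18, 21)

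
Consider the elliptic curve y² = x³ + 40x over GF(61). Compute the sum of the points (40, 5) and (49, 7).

(21, 6)

(40, 5) + (49, 7). λ = (7 - 5)/(49 - 40) ≡ 2/9 mod 61. 9⁻¹ ≡ 34 (mod 61), so λ ≡ 7.
  x = λ² - 40 - 49 = 49 - 89 ≡ 21; y = λ·(40 - 21) - 5 ≡ 6. → (21, 6)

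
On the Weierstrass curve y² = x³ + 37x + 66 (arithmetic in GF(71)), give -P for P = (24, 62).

(24, 9)

-(24, 62) = (24, -62 mod 71) = (24, 9).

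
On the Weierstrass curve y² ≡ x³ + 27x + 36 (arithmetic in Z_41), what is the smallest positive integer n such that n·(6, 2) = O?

2P: tangent at (6, 2): λ = (3·6² + 27)/(2·2) ≡ 12/4. 4⁻¹ ≡ 31 (mod 41), so λ ≡ 12·31 ≡ 3.
  x = λ² - 6 - 6 = 9 - 12 ≡ 38; y = λ·(6 - 38) - 2 ≡ 25. → (38, 25)
3P: (38, 25) + (6, 2). λ = (2 - 25)/(6 - 38) ≡ 18/9 mod 41. 9⁻¹ ≡ 32 (mod 41), so λ ≡ 2.
  x = λ² - 38 - 6 = 4 - 44 ≡ 1; y = λ·(38 - 1) - 25 ≡ 8. → (1, 8)
4P: (1, 8) + (6, 2). λ = (2 - 8)/(6 - 1) ≡ 35/5 mod 41. 5⁻¹ ≡ 33 (mod 41), so λ ≡ 7.
  x = λ² - 1 - 6 = 49 - 7 ≡ 1; y = λ·(1 - 1) - 8 ≡ 33. → (1, 33)
5P: (1, 33) + (6, 2). λ = (2 - 33)/(6 - 1) ≡ 10/5 mod 41. 5⁻¹ ≡ 33 (mod 41), so λ ≡ 2.
  x = λ² - 1 - 6 = 4 - 7 ≡ 38; y = λ·(1 - 38) - 33 ≡ 16. → (38, 16)
6P: (38, 16) + (6, 2). λ = (2 - 16)/(6 - 38) ≡ 27/9 mod 41. 9⁻¹ ≡ 32 (mod 41), so λ ≡ 3.
  x = λ² - 38 - 6 = 9 - 44 ≡ 6; y = λ·(38 - 6) - 16 ≡ 39. → (6, 39)
7P: (6, 39) + (6, 2): same x and y₁ ≡ -y₂, so the sum is O.
7P = O, so the order is 7.

7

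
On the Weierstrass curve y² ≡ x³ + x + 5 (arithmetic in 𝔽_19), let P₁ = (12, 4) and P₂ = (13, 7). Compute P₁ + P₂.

(12, 4) + (13, 7). λ = (7 - 4)/(13 - 12) ≡ 3/1 mod 19. 1⁻¹ ≡ 1 (mod 19), so λ ≡ 3.
  x = λ² - 12 - 13 = 9 - 25 ≡ 3; y = λ·(12 - 3) - 4 ≡ 4. → (3, 4)

(3, 4)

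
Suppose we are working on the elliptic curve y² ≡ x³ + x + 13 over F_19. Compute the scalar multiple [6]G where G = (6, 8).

(18, 7)

Double-and-add on 6 = (110)₂. Start with G = (6, 8) for the leading 1-bit.
double: tangent at (6, 8): λ = (3·6² + 1)/(2·8) ≡ 14/16. 16⁻¹ ≡ 6 (mod 19) since 16·6 = 96 ≡ 1, so λ ≡ 14·6 ≡ 8.
  x = λ² - 6 - 6 = 64 - 12 ≡ 14; y = λ·(6 - 14) - 8 ≡ 4. → (14, 4)
add G: (14, 4) + (6, 8). λ = (8 - 4)/(6 - 14) ≡ 4/11 mod 19. 11⁻¹ ≡ 7 (mod 19) since 11·7 = 77 ≡ 1, so λ ≡ 9.
  x = λ² - 14 - 6 = 81 - 20 ≡ 4; y = λ·(14 - 4) - 4 ≡ 10. → (4, 10)
double: tangent at (4, 10): λ = (3·4² + 1)/(2·10) ≡ 11/1. 1⁻¹ ≡ 1 (mod 19), so λ ≡ 11·1 ≡ 11.
  x = λ² - 4 - 4 = 121 - 8 ≡ 18; y = λ·(4 - 18) - 10 ≡ 7. → (18, 7)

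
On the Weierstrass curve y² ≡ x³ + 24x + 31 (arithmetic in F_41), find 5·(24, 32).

Write G = (24, 32).
Double-and-add on 5 = (101)₂. Start with G = (24, 32) for the leading 1-bit.
double: tangent at (24, 32): λ = (3·24² + 24)/(2·32) ≡ 30/23. 23⁻¹ ≡ 25 (mod 41) since 23·25 = 575 ≡ 1, so λ ≡ 30·25 ≡ 12.
  x = λ² - 24 - 24 = 144 - 48 ≡ 14; y = λ·(24 - 14) - 32 ≡ 6. → (14, 6)
double: tangent at (14, 6): λ = (3·14² + 24)/(2·6) ≡ 38/12. 12⁻¹ ≡ 24 (mod 41) since 12·24 = 288 ≡ 1, so λ ≡ 38·24 ≡ 10.
  x = λ² - 14 - 14 = 100 - 28 ≡ 31; y = λ·(14 - 31) - 6 ≡ 29. → (31, 29)
add G: (31, 29) + (24, 32). λ = (32 - 29)/(24 - 31) ≡ 3/34 mod 41. 34⁻¹ ≡ 35 (mod 41) since 34·35 = 1190 ≡ 1, so λ ≡ 23.
  x = λ² - 31 - 24 = 529 - 55 ≡ 23; y = λ·(31 - 23) - 29 ≡ 32. → (23, 32)

(23, 32)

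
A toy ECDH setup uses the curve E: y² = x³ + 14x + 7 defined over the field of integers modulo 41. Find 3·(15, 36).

(14, 35)

Write G = (15, 36).
Repeated addition: build up to 3G.
2G: tangent at (15, 36): λ = (3·15² + 14)/(2·36) ≡ 33/31. 31⁻¹ ≡ 4 (mod 41), so λ ≡ 33·4 ≡ 9.
  x = λ² - 15 - 15 = 81 - 30 ≡ 10; y = λ·(15 - 10) - 36 ≡ 9. → (10, 9)
3G: (10, 9) + (15, 36). λ = (36 - 9)/(15 - 10) ≡ 27/5 mod 41. 5⁻¹ ≡ 33 (mod 41) since 5·33 = 165 ≡ 1, so λ ≡ 30.
  x = λ² - 10 - 15 = 900 - 25 ≡ 14; y = λ·(10 - 14) - 9 ≡ 35. → (14, 35)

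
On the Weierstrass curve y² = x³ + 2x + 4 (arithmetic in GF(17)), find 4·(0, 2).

O

Write P = (0, 2).
Repeated addition: build up to 4P.
2P: tangent at (0, 2): λ = (3·0² + 2)/(2·2) ≡ 2/4. 4⁻¹ ≡ 13 (mod 17) since 4·13 = 52 ≡ 1, so λ ≡ 2·13 ≡ 9.
  x = λ² - 0 - 0 = 81 - 0 ≡ 13; y = λ·(0 - 13) - 2 ≡ 0. → (13, 0)
3P: (13, 0) + (0, 2). λ = (2 - 0)/(0 - 13) ≡ 2/4 mod 17. 4⁻¹ ≡ 13 (mod 17), so λ ≡ 9.
  x = λ² - 13 - 0 = 81 - 13 ≡ 0; y = λ·(13 - 0) - 0 ≡ 15. → (0, 15)
4P: (0, 15) + (0, 2): same x and y₁ ≡ -y₂, so the sum is 𝒪.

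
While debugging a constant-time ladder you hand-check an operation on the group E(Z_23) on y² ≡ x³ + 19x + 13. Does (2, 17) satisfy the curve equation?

y² = 17² ≡ 13; x³ + 19x + 13 = 59 ≡ 13 (mod 23). 13 = 13.

yes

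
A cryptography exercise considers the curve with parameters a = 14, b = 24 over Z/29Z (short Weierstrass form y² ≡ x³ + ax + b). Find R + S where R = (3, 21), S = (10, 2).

(3, 21) + (10, 2). λ = (2 - 21)/(10 - 3) ≡ 10/7 mod 29. 7⁻¹ ≡ 25 (mod 29), so λ ≡ 18.
  x = λ² - 3 - 10 = 324 - 13 ≡ 21; y = λ·(3 - 21) - 21 ≡ 3. → (21, 3)

(21, 3)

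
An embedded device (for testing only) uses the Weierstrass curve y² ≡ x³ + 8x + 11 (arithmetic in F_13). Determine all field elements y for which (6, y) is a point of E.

none

x³ + 8x + 11 = 275 ≡ 2 (mod 13).
2 is a non-residue mod 13; no y exists.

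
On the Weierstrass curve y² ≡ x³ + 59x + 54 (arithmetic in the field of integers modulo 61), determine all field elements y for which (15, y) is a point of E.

x³ + 59x + 54 = 4314 ≡ 44 (mod 61).
44 is a non-residue mod 61; no y exists.

none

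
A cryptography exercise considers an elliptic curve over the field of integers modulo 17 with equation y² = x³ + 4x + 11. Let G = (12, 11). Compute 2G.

tangent at (12, 11): λ = (3·12² + 4)/(2·11) ≡ 11/5. 5⁻¹ ≡ 7 (mod 17) since 5·7 = 35 ≡ 1, so λ ≡ 11·7 ≡ 9.
  x = λ² - 12 - 12 = 81 - 24 ≡ 6; y = λ·(12 - 6) - 11 ≡ 9. → (6, 9)

(6, 9)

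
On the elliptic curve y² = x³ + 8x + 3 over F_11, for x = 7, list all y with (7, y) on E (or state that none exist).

none

x³ + 8x + 3 = 402 ≡ 6 (mod 11).
6 is a non-residue mod 11; no y exists.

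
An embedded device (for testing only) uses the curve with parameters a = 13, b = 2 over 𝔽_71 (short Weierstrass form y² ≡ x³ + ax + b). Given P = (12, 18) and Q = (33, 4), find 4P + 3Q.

(30, 46)

First 4P:
Repeated addition: build up to 4P.
2P: tangent at (12, 18): λ = (3·12² + 13)/(2·18) ≡ 19/36. 36⁻¹ ≡ 2 (mod 71) since 36·2 = 72 ≡ 1, so λ ≡ 19·2 ≡ 38.
  x = λ² - 12 - 12 = 1444 - 24 ≡ 0; y = λ·(12 - 0) - 18 ≡ 12. → (0, 12)
3P: (0, 12) + (12, 18). λ = (18 - 12)/(12 - 0) ≡ 6/12 mod 71. 12⁻¹ ≡ 6 (mod 71), so λ ≡ 36.
  x = λ² - 0 - 12 = 1296 - 12 ≡ 6; y = λ·(0 - 6) - 12 ≡ 56. → (6, 56)
4P: (6, 56) + (12, 18). λ = (18 - 56)/(12 - 6) ≡ 33/6 mod 71. 6⁻¹ ≡ 12 (mod 71) since 6·12 = 72 ≡ 1, so λ ≡ 41.
  x = λ² - 6 - 12 = 1681 - 18 ≡ 30; y = λ·(6 - 30) - 56 ≡ 25. → (30, 25)
4P = (30, 25).
Next 3Q:
Repeated addition: build up to 3Q.
2Q: tangent at (33, 4): λ = (3·33² + 13)/(2·4) ≡ 14/8. 8⁻¹ ≡ 9 (mod 71) since 8·9 = 72 ≡ 1, so λ ≡ 14·9 ≡ 55.
  x = λ² - 33 - 33 = 3025 - 66 ≡ 48; y = λ·(33 - 48) - 4 ≡ 23. → (48, 23)
3Q: (48, 23) + (33, 4). λ = (4 - 23)/(33 - 48) ≡ 52/56 mod 71. 56⁻¹ ≡ 52 (mod 71), so λ ≡ 6.
  x = λ² - 48 - 33 = 36 - 81 ≡ 26; y = λ·(48 - 26) - 23 ≡ 38. → (26, 38)
3Q = (26, 38).
Finally 4P + 3Q:
(30, 25) + (26, 38). λ = (38 - 25)/(26 - 30) ≡ 13/67 mod 71. 67⁻¹ ≡ 53 (mod 71) since 67·53 = 3551 ≡ 1, so λ ≡ 50.
  x = λ² - 30 - 26 = 2500 - 56 ≡ 30; y = λ·(30 - 30) - 25 ≡ 46. → (30, 46)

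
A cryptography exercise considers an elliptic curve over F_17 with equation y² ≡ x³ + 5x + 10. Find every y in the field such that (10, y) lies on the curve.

x³ + 5x + 10 = 1060 ≡ 6 (mod 17).
6 is a non-residue mod 17; no y exists.

none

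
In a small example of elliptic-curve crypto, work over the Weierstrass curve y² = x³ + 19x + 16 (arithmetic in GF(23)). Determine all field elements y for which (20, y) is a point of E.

1, 22

x³ + 19x + 16 = 8396 ≡ 1 (mod 23).
Square roots of 1 mod 23: 1 and 22 (since 1² = 1 ≡ 1).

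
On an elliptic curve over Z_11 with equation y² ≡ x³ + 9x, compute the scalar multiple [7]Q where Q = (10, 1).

Double-and-add on 7 = (111)₂. Start with Q = (10, 1) for the leading 1-bit.
double: tangent at (10, 1): λ = (3·10² + 9)/(2·1) ≡ 1/2. 2⁻¹ ≡ 6 (mod 11), so λ ≡ 1·6 ≡ 6.
  x = λ² - 10 - 10 = 36 - 20 ≡ 5; y = λ·(10 - 5) - 1 ≡ 7. → (5, 7)
add Q: (5, 7) + (10, 1). λ = (1 - 7)/(10 - 5) ≡ 5/5 mod 11. 5⁻¹ ≡ 9 (mod 11), so λ ≡ 1.
  x = λ² - 5 - 10 = 1 - 15 ≡ 8; y = λ·(5 - 8) - 7 ≡ 1. → (8, 1)
double: tangent at (8, 1): λ = (3·8² + 9)/(2·1) ≡ 3/2. 2⁻¹ ≡ 6 (mod 11) since 2·6 = 12 ≡ 1, so λ ≡ 3·6 ≡ 7.
  x = λ² - 8 - 8 = 49 - 16 ≡ 0; y = λ·(8 - 0) - 1 ≡ 0. → (0, 0)
add Q: (0, 0) + (10, 1). λ = (1 - 0)/(10 - 0) ≡ 1/10 mod 11. 10⁻¹ ≡ 10 (mod 11), so λ ≡ 10.
  x = λ² - 0 - 10 = 100 - 10 ≡ 2; y = λ·(0 - 2) - 0 ≡ 2. → (2, 2)

(2, 2)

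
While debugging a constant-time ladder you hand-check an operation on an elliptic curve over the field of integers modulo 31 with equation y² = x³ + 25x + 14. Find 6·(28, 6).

(0, 18)

Write G = (28, 6).
Repeated addition: build up to 6G.
2G: tangent at (28, 6): λ = (3·28² + 25)/(2·6) ≡ 21/12. 12⁻¹ ≡ 13 (mod 31) since 12·13 = 156 ≡ 1, so λ ≡ 21·13 ≡ 25.
  x = λ² - 28 - 28 = 625 - 56 ≡ 11; y = λ·(28 - 11) - 6 ≡ 16. → (11, 16)
3G: (11, 16) + (28, 6). λ = (6 - 16)/(28 - 11) ≡ 21/17 mod 31. 17⁻¹ ≡ 11 (mod 31) since 17·11 = 187 ≡ 1, so λ ≡ 14.
  x = λ² - 11 - 28 = 196 - 39 ≡ 2; y = λ·(11 - 2) - 16 ≡ 17. → (2, 17)
4G: (2, 17) + (28, 6). λ = (6 - 17)/(28 - 2) ≡ 20/26 mod 31. 26⁻¹ ≡ 6 (mod 31), so λ ≡ 27.
  x = λ² - 2 - 28 = 729 - 30 ≡ 17; y = λ·(2 - 17) - 17 ≡ 12. → (17, 12)
5G: (17, 12) + (28, 6). λ = (6 - 12)/(28 - 17) ≡ 25/11 mod 31. 11⁻¹ ≡ 17 (mod 31), so λ ≡ 22.
  x = λ² - 17 - 28 = 484 - 45 ≡ 5; y = λ·(17 - 5) - 12 ≡ 4. → (5, 4)
6G: (5, 4) + (28, 6). λ = (6 - 4)/(28 - 5) ≡ 2/23 mod 31. 23⁻¹ ≡ 27 (mod 31) since 23·27 = 621 ≡ 1, so λ ≡ 23.
  x = λ² - 5 - 28 = 529 - 33 ≡ 0; y = λ·(5 - 0) - 4 ≡ 18. → (0, 18)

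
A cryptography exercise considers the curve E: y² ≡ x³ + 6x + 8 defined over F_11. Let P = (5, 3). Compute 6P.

(1, 9)

Double-and-add on 6 = (110)₂. Start with P = (5, 3) for the leading 1-bit.
double: tangent at (5, 3): λ = (3·5² + 6)/(2·3) ≡ 4/6. 6⁻¹ ≡ 2 (mod 11) since 6·2 = 12 ≡ 1, so λ ≡ 4·2 ≡ 8.
  x = λ² - 5 - 5 = 64 - 10 ≡ 10; y = λ·(5 - 10) - 3 ≡ 1. → (10, 1)
add P: (10, 1) + (5, 3). λ = (3 - 1)/(5 - 10) ≡ 2/6 mod 11. 6⁻¹ ≡ 2 (mod 11) since 6·2 = 12 ≡ 1, so λ ≡ 4.
  x = λ² - 10 - 5 = 16 - 15 ≡ 1; y = λ·(10 - 1) - 1 ≡ 2. → (1, 2)
double: tangent at (1, 2): λ = (3·1² + 6)/(2·2) ≡ 9/4. 4⁻¹ ≡ 3 (mod 11) since 4·3 = 12 ≡ 1, so λ ≡ 9·3 ≡ 5.
  x = λ² - 1 - 1 = 25 - 2 ≡ 1; y = λ·(1 - 1) - 2 ≡ 9. → (1, 9)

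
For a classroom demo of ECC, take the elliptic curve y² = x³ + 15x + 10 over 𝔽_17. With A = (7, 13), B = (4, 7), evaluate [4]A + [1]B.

(1, 3)

First 4A:
Double-and-add on 4 = (100)₂. Start with A = (7, 13) for the leading 1-bit.
double: tangent at (7, 13): λ = (3·7² + 15)/(2·13) ≡ 9/9. 9⁻¹ ≡ 2 (mod 17) since 9·2 = 18 ≡ 1, so λ ≡ 9·2 ≡ 1.
  x = λ² - 7 - 7 = 1 - 14 ≡ 4; y = λ·(7 - 4) - 13 ≡ 7. → (4, 7)
double: tangent at (4, 7): λ = (3·4² + 15)/(2·7) ≡ 12/14. 14⁻¹ ≡ 11 (mod 17), so λ ≡ 12·11 ≡ 13.
  x = λ² - 4 - 4 = 169 - 8 ≡ 8; y = λ·(4 - 8) - 7 ≡ 9. → (8, 9)
4A = (8, 9).
Finally 4A + B:
(8, 9) + (4, 7). λ = (7 - 9)/(4 - 8) ≡ 15/13 mod 17. 13⁻¹ ≡ 4 (mod 17) since 13·4 = 52 ≡ 1, so λ ≡ 9.
  x = λ² - 8 - 4 = 81 - 12 ≡ 1; y = λ·(8 - 1) - 9 ≡ 3. → (1, 3)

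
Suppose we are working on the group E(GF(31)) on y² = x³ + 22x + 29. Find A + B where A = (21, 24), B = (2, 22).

(21, 24) + (2, 22). λ = (22 - 24)/(2 - 21) ≡ 29/12 mod 31. 12⁻¹ ≡ 13 (mod 31), so λ ≡ 5.
  x = λ² - 21 - 2 = 25 - 23 ≡ 2; y = λ·(21 - 2) - 24 ≡ 9. → (2, 9)

(2, 9)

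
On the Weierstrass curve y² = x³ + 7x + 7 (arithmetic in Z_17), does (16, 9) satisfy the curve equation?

y² = 9² ≡ 13; x³ + 7x + 7 = 4215 ≡ 16 (mod 17). 13 ≠ 16.

no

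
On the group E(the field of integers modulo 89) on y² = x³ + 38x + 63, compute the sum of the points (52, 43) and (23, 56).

(16, 36)

(52, 43) + (23, 56). λ = (56 - 43)/(23 - 52) ≡ 13/60 mod 89. 60⁻¹ ≡ 46 (mod 89), so λ ≡ 64.
  x = λ² - 52 - 23 = 4096 - 75 ≡ 16; y = λ·(52 - 16) - 43 ≡ 36. → (16, 36)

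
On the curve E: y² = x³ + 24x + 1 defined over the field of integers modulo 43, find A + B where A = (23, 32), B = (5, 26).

(23, 32) + (5, 26). λ = (26 - 32)/(5 - 23) ≡ 37/25 mod 43. 25⁻¹ ≡ 31 (mod 43), so λ ≡ 29.
  x = λ² - 23 - 5 = 841 - 28 ≡ 39; y = λ·(23 - 39) - 32 ≡ 20. → (39, 20)

(39, 20)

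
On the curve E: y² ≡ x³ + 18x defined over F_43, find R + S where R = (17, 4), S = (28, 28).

(12, 3)

(17, 4) + (28, 28). λ = (28 - 4)/(28 - 17) ≡ 24/11 mod 43. 11⁻¹ ≡ 4 (mod 43), so λ ≡ 10.
  x = λ² - 17 - 28 = 100 - 45 ≡ 12; y = λ·(17 - 12) - 4 ≡ 3. → (12, 3)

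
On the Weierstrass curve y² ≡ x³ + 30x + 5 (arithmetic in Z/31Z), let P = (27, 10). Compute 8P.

(12, 27)

Repeated addition: build up to 8P.
2P: tangent at (27, 10): λ = (3·27² + 30)/(2·10) ≡ 16/20. 20⁻¹ ≡ 14 (mod 31) since 20·14 = 280 ≡ 1, so λ ≡ 16·14 ≡ 7.
  x = λ² - 27 - 27 = 49 - 54 ≡ 26; y = λ·(27 - 26) - 10 ≡ 28. → (26, 28)
3P: (26, 28) + (27, 10). λ = (10 - 28)/(27 - 26) ≡ 13/1 mod 31. 1⁻¹ ≡ 1 (mod 31), so λ ≡ 13.
  x = λ² - 26 - 27 = 169 - 53 ≡ 23; y = λ·(26 - 23) - 28 ≡ 11. → (23, 11)
4P: (23, 11) + (27, 10). λ = (10 - 11)/(27 - 23) ≡ 30/4 mod 31. 4⁻¹ ≡ 8 (mod 31), so λ ≡ 23.
  x = λ² - 23 - 27 = 529 - 50 ≡ 14; y = λ·(23 - 14) - 11 ≡ 10. → (14, 10)
5P: (14, 10) + (27, 10). λ = (10 - 10)/(27 - 14) ≡ 0/13 mod 31. 13⁻¹ ≡ 12 (mod 31), so λ ≡ 0.
  x = λ² - 14 - 27 = 0 - 41 ≡ 21; y = λ·(14 - 21) - 10 ≡ 21. → (21, 21)
6P: (21, 21) + (27, 10). λ = (10 - 21)/(27 - 21) ≡ 20/6 mod 31. 6⁻¹ ≡ 26 (mod 31) since 6·26 = 156 ≡ 1, so λ ≡ 24.
  x = λ² - 21 - 27 = 576 - 48 ≡ 1; y = λ·(21 - 1) - 21 ≡ 25. → (1, 25)
7P: (1, 25) + (27, 10). λ = (10 - 25)/(27 - 1) ≡ 16/26 mod 31. 26⁻¹ ≡ 6 (mod 31) since 26·6 = 156 ≡ 1, so λ ≡ 3.
  x = λ² - 1 - 27 = 9 - 28 ≡ 12; y = λ·(1 - 12) - 25 ≡ 4. → (12, 4)
8P: (12, 4) + (27, 10). λ = (10 - 4)/(27 - 12) ≡ 6/15 mod 31. 15⁻¹ ≡ 29 (mod 31), so λ ≡ 19.
  x = λ² - 12 - 27 = 361 - 39 ≡ 12; y = λ·(12 - 12) - 4 ≡ 27. → (12, 27)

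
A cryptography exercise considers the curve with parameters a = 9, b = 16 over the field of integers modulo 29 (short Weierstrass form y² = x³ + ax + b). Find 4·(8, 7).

Write G = (8, 7).
Double-and-add on 4 = (100)₂. Start with G = (8, 7) for the leading 1-bit.
double: tangent at (8, 7): λ = (3·8² + 9)/(2·7) ≡ 27/14. 14⁻¹ ≡ 27 (mod 29) since 14·27 = 378 ≡ 1, so λ ≡ 27·27 ≡ 4.
  x = λ² - 8 - 8 = 16 - 16 ≡ 0; y = λ·(8 - 0) - 7 ≡ 25. → (0, 25)
double: tangent at (0, 25): λ = (3·0² + 9)/(2·25) ≡ 9/21. 21⁻¹ ≡ 18 (mod 29) since 21·18 = 378 ≡ 1, so λ ≡ 9·18 ≡ 17.
  x = λ² - 0 - 0 = 289 - 0 ≡ 28; y = λ·(0 - 28) - 25 ≡ 21. → (28, 21)

(28, 21)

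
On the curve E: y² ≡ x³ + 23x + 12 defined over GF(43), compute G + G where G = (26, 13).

(2, 18)

tangent at (26, 13): λ = (3·26² + 23)/(2·13) ≡ 30/26. 26⁻¹ ≡ 5 (mod 43), so λ ≡ 30·5 ≡ 21.
  x = λ² - 26 - 26 = 441 - 52 ≡ 2; y = λ·(26 - 2) - 13 ≡ 18. → (2, 18)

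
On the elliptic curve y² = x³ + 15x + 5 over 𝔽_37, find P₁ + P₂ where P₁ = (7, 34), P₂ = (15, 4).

(36, 10)

(7, 34) + (15, 4). λ = (4 - 34)/(15 - 7) ≡ 7/8 mod 37. 8⁻¹ ≡ 14 (mod 37), so λ ≡ 24.
  x = λ² - 7 - 15 = 576 - 22 ≡ 36; y = λ·(7 - 36) - 34 ≡ 10. → (36, 10)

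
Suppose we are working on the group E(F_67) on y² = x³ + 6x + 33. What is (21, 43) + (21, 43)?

tangent at (21, 43): λ = (3·21² + 6)/(2·43) ≡ 56/19. 19⁻¹ ≡ 60 (mod 67) since 19·60 = 1140 ≡ 1, so λ ≡ 56·60 ≡ 10.
  x = λ² - 21 - 21 = 100 - 42 ≡ 58; y = λ·(21 - 58) - 43 ≡ 56. → (58, 56)

(58, 56)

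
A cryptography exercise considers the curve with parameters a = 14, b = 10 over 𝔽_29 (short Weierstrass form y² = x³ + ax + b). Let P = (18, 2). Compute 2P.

(22, 27)

tangent at (18, 2): λ = (3·18² + 14)/(2·2) ≡ 0/4. 4⁻¹ ≡ 22 (mod 29) since 4·22 = 88 ≡ 1, so λ ≡ 0·22 ≡ 0.
  x = λ² - 18 - 18 = 0 - 36 ≡ 22; y = λ·(18 - 22) - 2 ≡ 27. → (22, 27)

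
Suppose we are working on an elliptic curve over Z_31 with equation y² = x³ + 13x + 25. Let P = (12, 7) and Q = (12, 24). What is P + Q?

The two points share x = 12 and their y-coordinates satisfy 7 + 24 ≡ 0 (mod 31), so they are inverses. Their sum is O.

O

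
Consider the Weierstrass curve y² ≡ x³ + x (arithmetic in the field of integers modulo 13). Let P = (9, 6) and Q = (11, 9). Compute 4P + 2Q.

First 4P:
Double-and-add on 4 = (100)₂. Start with P = (9, 6) for the leading 1-bit.
double: tangent at (9, 6): λ = (3·9² + 1)/(2·6) ≡ 10/12. 12⁻¹ ≡ 12 (mod 13), so λ ≡ 10·12 ≡ 3.
  x = λ² - 9 - 9 = 9 - 18 ≡ 4; y = λ·(9 - 4) - 6 ≡ 9. → (4, 9)
double: tangent at (4, 9): λ = (3·4² + 1)/(2·9) ≡ 10/5. 5⁻¹ ≡ 8 (mod 13), so λ ≡ 10·8 ≡ 2.
  x = λ² - 4 - 4 = 4 - 8 ≡ 9; y = λ·(4 - 9) - 9 ≡ 7. → (9, 7)
4P = (9, 7).
Next 2Q:
Repeated addition: build up to 2Q.
2Q: tangent at (11, 9): λ = (3·11² + 1)/(2·9) ≡ 0/5. 5⁻¹ ≡ 8 (mod 13), so λ ≡ 0·8 ≡ 0.
  x = λ² - 11 - 11 = 0 - 22 ≡ 4; y = λ·(11 - 4) - 9 ≡ 4. → (4, 4)
2Q = (4, 4).
Finally 4P + 2Q:
(9, 7) + (4, 4). λ = (4 - 7)/(4 - 9) ≡ 10/8 mod 13. 8⁻¹ ≡ 5 (mod 13) since 8·5 = 40 ≡ 1, so λ ≡ 11.
  x = λ² - 9 - 4 = 121 - 13 ≡ 4; y = λ·(9 - 4) - 7 ≡ 9. → (4, 9)

(4, 9)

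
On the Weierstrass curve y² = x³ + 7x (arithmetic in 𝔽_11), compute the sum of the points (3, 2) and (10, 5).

(2, 0)

(3, 2) + (10, 5). λ = (5 - 2)/(10 - 3) ≡ 3/7 mod 11. 7⁻¹ ≡ 8 (mod 11) since 7·8 = 56 ≡ 1, so λ ≡ 2.
  x = λ² - 3 - 10 = 4 - 13 ≡ 2; y = λ·(3 - 2) - 2 ≡ 0. → (2, 0)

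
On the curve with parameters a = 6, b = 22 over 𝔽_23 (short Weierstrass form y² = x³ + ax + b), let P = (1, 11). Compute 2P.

(10, 1)

tangent at (1, 11): λ = (3·1² + 6)/(2·11) ≡ 9/22. 22⁻¹ ≡ 22 (mod 23), so λ ≡ 9·22 ≡ 14.
  x = λ² - 1 - 1 = 196 - 2 ≡ 10; y = λ·(1 - 10) - 11 ≡ 1. → (10, 1)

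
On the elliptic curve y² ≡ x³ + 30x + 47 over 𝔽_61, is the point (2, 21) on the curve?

y² = 21² ≡ 14; x³ + 30x + 47 = 115 ≡ 54 (mod 61). 14 ≠ 54.

no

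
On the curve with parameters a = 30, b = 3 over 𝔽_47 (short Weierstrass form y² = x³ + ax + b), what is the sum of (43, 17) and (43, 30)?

O

The two points share x = 43 and their y-coordinates satisfy 17 + 30 ≡ 0 (mod 47), so they are inverses. Their sum is 𝒪.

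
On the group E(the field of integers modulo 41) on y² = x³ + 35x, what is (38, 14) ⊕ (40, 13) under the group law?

(38, 14) + (40, 13). λ = (13 - 14)/(40 - 38) ≡ 40/2 mod 41. 2⁻¹ ≡ 21 (mod 41), so λ ≡ 20.
  x = λ² - 38 - 40 = 400 - 78 ≡ 35; y = λ·(38 - 35) - 14 ≡ 5. → (35, 5)

(35, 5)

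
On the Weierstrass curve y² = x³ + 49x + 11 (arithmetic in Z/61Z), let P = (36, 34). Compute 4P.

(47, 27)

Repeated addition: build up to 4P.
2P: tangent at (36, 34): λ = (3·36² + 49)/(2·34) ≡ 33/7. 7⁻¹ ≡ 35 (mod 61), so λ ≡ 33·35 ≡ 57.
  x = λ² - 36 - 36 = 3249 - 72 ≡ 5; y = λ·(36 - 5) - 34 ≡ 25. → (5, 25)
3P: (5, 25) + (36, 34). λ = (34 - 25)/(36 - 5) ≡ 9/31 mod 61. 31⁻¹ ≡ 2 (mod 61), so λ ≡ 18.
  x = λ² - 5 - 36 = 324 - 41 ≡ 39; y = λ·(5 - 39) - 25 ≡ 34. → (39, 34)
4P: (39, 34) + (36, 34). λ = (34 - 34)/(36 - 39) ≡ 0/58 mod 61. 58⁻¹ ≡ 20 (mod 61), so λ ≡ 0.
  x = λ² - 39 - 36 = 0 - 75 ≡ 47; y = λ·(39 - 47) - 34 ≡ 27. → (47, 27)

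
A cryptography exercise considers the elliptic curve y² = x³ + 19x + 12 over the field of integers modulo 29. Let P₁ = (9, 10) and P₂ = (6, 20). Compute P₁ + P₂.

(9, 19)

(9, 10) + (6, 20). λ = (20 - 10)/(6 - 9) ≡ 10/26 mod 29. 26⁻¹ ≡ 19 (mod 29), so λ ≡ 16.
  x = λ² - 9 - 6 = 256 - 15 ≡ 9; y = λ·(9 - 9) - 10 ≡ 19. → (9, 19)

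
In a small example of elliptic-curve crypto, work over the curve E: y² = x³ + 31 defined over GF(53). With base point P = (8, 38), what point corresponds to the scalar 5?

Repeated addition: build up to 5P.
2P: tangent at (8, 38): λ = (3·8² + 0)/(2·38) ≡ 33/23. 23⁻¹ ≡ 30 (mod 53) since 23·30 = 690 ≡ 1, so λ ≡ 33·30 ≡ 36.
  x = λ² - 8 - 8 = 1296 - 16 ≡ 8; y = λ·(8 - 8) - 38 ≡ 15. → (8, 15)
3P: (8, 15) + (8, 38): same x and y₁ ≡ -y₂, so the sum is the point at infinity.
4P: the point at infinity + (8, 38) = (8, 38) (identity).
5P: tangent at (8, 38): λ = (3·8² + 0)/(2·38) ≡ 33/23. 23⁻¹ ≡ 30 (mod 53) since 23·30 = 690 ≡ 1, so λ ≡ 33·30 ≡ 36.
  x = λ² - 8 - 8 = 1296 - 16 ≡ 8; y = λ·(8 - 8) - 38 ≡ 15. → (8, 15)

(8, 15)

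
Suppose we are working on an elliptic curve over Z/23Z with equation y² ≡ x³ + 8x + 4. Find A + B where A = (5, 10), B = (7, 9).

(17, 19)

(5, 10) + (7, 9). λ = (9 - 10)/(7 - 5) ≡ 22/2 mod 23. 2⁻¹ ≡ 12 (mod 23) since 2·12 = 24 ≡ 1, so λ ≡ 11.
  x = λ² - 5 - 7 = 121 - 12 ≡ 17; y = λ·(5 - 17) - 10 ≡ 19. → (17, 19)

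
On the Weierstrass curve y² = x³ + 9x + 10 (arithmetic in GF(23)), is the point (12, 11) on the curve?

yes

y² = 11² ≡ 6; x³ + 9x + 10 = 1846 ≡ 6 (mod 23). 6 = 6.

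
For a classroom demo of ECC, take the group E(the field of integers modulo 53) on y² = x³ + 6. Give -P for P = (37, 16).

-(37, 16) = (37, -16 mod 53) = (37, 37).

(37, 37)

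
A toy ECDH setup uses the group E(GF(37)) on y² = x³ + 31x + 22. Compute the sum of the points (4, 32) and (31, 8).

(27, 9)

(4, 32) + (31, 8). λ = (8 - 32)/(31 - 4) ≡ 13/27 mod 37. 27⁻¹ ≡ 11 (mod 37), so λ ≡ 32.
  x = λ² - 4 - 31 = 1024 - 35 ≡ 27; y = λ·(4 - 27) - 32 ≡ 9. → (27, 9)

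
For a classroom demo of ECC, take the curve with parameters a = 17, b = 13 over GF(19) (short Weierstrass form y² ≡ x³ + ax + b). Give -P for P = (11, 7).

-(11, 7) = (11, -7 mod 19) = (11, 12).

(11, 12)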